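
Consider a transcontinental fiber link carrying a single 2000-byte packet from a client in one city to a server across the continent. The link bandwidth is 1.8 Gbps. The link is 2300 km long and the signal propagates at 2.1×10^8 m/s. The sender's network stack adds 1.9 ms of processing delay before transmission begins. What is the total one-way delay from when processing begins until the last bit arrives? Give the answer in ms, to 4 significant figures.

L = 2000 × 8 = 16000 bits.
Transmission delay = L/R = 16000 / 1800000000 = 0.00888889 ms.
Propagation delay = d/s = 2300000 m / 210000000 m/s = 10.9524 ms.
Plus processing delay 1.9 ms = 1.9 ms.
Total = 12.86 ms.

12.86 ms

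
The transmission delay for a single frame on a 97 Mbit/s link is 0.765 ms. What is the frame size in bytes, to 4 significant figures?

L = R × t_tx = 97000000 b/s × 0.000765 s = 74205 bits.
In bytes: 74205 / 8 = 9276 bytes.

9276 bytes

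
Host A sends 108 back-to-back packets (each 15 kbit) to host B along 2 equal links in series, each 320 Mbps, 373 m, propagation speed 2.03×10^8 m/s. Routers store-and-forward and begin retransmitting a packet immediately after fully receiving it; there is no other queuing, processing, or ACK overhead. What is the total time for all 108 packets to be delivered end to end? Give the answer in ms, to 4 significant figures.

5.113 ms

Per-hop transmission t_tx = L/R = 15000/320000000 = 0.046875 ms.
Per-hop propagation t_prop = 373/2.03e+08 = 0.00183744 ms.
Pipeline fill: first packet needs 2·t_tx to clear all hops; remaining 107 packets each add one t_tx.
Total = (2+108-1)·t_tx + 2·t_prop = 109·0.046875 + 2·0.00183744 = 5.113 ms.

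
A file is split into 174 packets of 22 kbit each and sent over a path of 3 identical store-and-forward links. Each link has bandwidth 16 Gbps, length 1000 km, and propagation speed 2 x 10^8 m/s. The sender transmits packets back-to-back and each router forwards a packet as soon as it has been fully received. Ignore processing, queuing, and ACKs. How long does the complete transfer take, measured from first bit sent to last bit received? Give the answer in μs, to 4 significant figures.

Per-hop transmission t_tx = L/R = 22000/16000000000 = 1.375 μs.
Per-hop propagation t_prop = 1000000/200000000 = 5000 μs.
Pipeline fill: first packet needs 3·t_tx to clear all hops; remaining 173 packets each add one t_tx.
Total = (3+174-1)·t_tx + 3·t_prop = 176·1.375 + 3·5000 = 15240 μs.

15240 μs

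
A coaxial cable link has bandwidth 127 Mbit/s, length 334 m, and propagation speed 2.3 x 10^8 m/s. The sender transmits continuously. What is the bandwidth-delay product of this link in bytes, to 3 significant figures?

Propagation delay = 334 / 2.3e+08 = 1.45217e-06 s.
BDP = R × t_prop = 127000000 × 1.45217e-06 = 184.426 bits.
In bytes: 184.426/8 = 23.1 bytes.

23.1 bytes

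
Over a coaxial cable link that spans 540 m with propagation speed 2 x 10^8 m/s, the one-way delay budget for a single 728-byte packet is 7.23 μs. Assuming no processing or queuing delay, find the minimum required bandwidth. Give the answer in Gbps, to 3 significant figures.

1.29 Gbps

L = 5824 bits.
Propagation delay = 540 / 200000000 = 2.7 μs.
Transmission budget = 7.23 − 2.7 = 4.53 μs.
R ≥ L / t_tx = 5824 bits / 4.53e-06 s = 1.29 Gbps.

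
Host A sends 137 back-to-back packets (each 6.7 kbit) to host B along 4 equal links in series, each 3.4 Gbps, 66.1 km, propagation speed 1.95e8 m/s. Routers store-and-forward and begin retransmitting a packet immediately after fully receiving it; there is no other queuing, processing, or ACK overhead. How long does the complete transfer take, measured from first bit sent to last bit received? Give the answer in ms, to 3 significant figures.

1.63 ms

Per-hop transmission t_tx = L/R = 6700/3400000000 = 0.00197059 ms.
Per-hop propagation t_prop = 66100/195000000 = 0.338974 ms.
Pipeline fill: first packet needs 4·t_tx to clear all hops; remaining 136 packets each add one t_tx.
Total = (4+137-1)·t_tx + 4·t_prop = 140·0.00197059 + 4·0.338974 = 1.63 ms.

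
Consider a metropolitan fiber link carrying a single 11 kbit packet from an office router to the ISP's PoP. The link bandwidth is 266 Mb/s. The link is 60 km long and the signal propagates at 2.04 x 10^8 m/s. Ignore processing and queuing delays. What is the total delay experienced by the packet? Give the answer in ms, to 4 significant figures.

0.3355 ms

L = 11000 bits.
Transmission delay = L/R = 11000 / 266000000 = 0.0413534 ms.
Propagation delay = d/s = 60000 m / 204000000 m/s = 0.294118 ms.
Total = 0.3355 ms.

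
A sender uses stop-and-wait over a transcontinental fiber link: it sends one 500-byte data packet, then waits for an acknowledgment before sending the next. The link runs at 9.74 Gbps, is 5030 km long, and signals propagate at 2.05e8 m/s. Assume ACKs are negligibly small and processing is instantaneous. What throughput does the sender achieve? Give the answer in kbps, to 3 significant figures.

t_tx = L/R = 4000/9740000000 = 4.10678e-07 s.
t_prop = 5030000/2.05e+08 = 0.0245366 s; RTT = 0.0490732 s.
Cycle = t_tx + RTT = 0.0490736 s.
Throughput = L / cycle = 4000 / 0.0490736 = 81.5 kbps.

81.5 kbps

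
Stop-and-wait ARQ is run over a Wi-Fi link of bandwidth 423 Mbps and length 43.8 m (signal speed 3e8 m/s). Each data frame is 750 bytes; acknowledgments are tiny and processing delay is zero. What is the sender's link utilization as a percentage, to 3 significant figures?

98.0 %

t_tx = L/R = 6000/423000000 = 1.41844e-05 s.
t_prop = 43.8/300000000 = 1.46e-07 s; RTT = 2.92e-07 s.
Cycle = t_tx + RTT = 1.44764e-05 s.
Utilization = t_tx / cycle = 1.41844e-05/1.44764e-05 = 98.0 %.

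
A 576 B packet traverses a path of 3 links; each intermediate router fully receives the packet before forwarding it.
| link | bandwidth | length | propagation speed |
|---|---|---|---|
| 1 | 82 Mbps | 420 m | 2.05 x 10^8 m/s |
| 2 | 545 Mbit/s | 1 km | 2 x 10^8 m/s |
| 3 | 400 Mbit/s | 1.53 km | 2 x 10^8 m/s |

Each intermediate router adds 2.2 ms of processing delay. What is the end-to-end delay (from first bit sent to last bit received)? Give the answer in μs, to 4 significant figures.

4491 μs

L = 576 × 8 = 4608 bits.
Transmission delays (L/R per hop): 56.1951, 8.45505, 11.52 μs; sum = 76.1702 μs.
Propagation delays (d/s per hop): 2.04878, 5, 7.65 μs; sum = 14.6988 μs.
Processing at 2 router(s): 2 × 2.2 ms = 4400 μs.
End-to-end = 4491 μs.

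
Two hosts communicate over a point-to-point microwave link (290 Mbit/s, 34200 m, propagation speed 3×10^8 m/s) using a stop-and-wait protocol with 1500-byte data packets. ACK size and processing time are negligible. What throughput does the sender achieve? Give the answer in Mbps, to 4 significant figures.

t_tx = L/R = 12000/290000000 = 4.13793e-05 s.
t_prop = 34200/300000000 = 0.000114 s; RTT = 0.000228 s.
Cycle = t_tx + RTT = 0.000269379 s.
Throughput = L / cycle = 12000 / 0.000269379 = 44.55 Mbps.

44.55 Mbps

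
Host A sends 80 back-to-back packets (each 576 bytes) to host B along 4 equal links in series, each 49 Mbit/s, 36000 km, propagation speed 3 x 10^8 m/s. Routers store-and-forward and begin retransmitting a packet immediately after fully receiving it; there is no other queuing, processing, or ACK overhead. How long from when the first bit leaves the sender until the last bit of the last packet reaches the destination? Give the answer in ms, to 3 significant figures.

Per-hop transmission t_tx = L/R = 4608/49000000 = 0.0940408 ms.
Per-hop propagation t_prop = 36000000/300000000 = 120 ms.
Pipeline fill: first packet needs 4·t_tx to clear all hops; remaining 79 packets each add one t_tx.
Total = (4+80-1)·t_tx + 4·t_prop = 83·0.0940408 + 4·120 = 488 ms.

488 ms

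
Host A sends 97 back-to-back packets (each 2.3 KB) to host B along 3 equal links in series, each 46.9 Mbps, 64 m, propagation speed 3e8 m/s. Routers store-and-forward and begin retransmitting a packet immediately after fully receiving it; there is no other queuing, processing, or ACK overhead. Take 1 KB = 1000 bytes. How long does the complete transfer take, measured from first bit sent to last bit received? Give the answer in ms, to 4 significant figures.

Per-hop transmission t_tx = L/R = 18400/46900000 = 0.392324 ms.
Per-hop propagation t_prop = 64/300000000 = 0.000213333 ms.
Pipeline fill: first packet needs 3·t_tx to clear all hops; remaining 96 packets each add one t_tx.
Total = (3+97-1)·t_tx + 3·t_prop = 99·0.392324 + 3·0.000213333 = 38.84 ms.

38.84 ms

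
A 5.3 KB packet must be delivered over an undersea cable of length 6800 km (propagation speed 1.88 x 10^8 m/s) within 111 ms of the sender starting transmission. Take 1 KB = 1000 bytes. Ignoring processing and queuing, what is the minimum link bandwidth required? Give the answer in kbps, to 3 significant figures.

567 kbps

L = 42400 bits.
Propagation delay = 6800000 / 188000000 = 36.1702 ms.
Transmission budget = 111 − 36.1702 = 74.8298 ms.
R ≥ L / t_tx = 42400 bits / 0.0748298 s = 567 kbps.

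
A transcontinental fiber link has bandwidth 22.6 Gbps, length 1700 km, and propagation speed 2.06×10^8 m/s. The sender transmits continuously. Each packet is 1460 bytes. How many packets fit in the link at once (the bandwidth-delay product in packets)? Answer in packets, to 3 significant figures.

Propagation delay = 1700000 / 206000000 = 0.00825243 s.
BDP = R × t_prop = 22600000000 × 0.00825243 = 186505000 bits.
In packets of 11680 bits: 16000 packets.

16000 packets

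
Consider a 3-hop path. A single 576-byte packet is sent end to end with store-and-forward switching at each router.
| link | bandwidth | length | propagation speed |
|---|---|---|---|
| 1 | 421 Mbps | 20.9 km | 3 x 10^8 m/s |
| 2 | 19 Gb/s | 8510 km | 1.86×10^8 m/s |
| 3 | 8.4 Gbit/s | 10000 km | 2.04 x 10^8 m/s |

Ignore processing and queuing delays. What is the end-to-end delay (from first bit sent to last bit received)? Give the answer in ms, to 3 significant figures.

94.9 ms

L = 576 × 8 = 4608 bits.
Transmission delays (L/R per hop): 0.0109454, 0.000242526, 0.000548571 ms; sum = 0.0117365 ms.
Propagation delays (d/s per hop): 0.0696667, 45.7527, 49.0196 ms; sum = 94.842 ms.
End-to-end = 94.9 ms.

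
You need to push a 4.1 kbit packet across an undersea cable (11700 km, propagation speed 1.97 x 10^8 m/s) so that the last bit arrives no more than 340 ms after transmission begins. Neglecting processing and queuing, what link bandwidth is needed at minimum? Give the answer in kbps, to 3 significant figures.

Propagation delay = 11700000 / 197000000 = 59.3909 ms.
Transmission budget = 340 − 59.3909 = 280.609 ms.
R ≥ L / t_tx = 4100 bits / 0.280609 s = 14.6 kbps.

14.6 kbps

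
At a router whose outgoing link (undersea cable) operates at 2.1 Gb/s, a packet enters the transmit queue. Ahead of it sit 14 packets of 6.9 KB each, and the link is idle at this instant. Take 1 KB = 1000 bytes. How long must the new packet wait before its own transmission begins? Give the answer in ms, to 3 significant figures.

0.368 ms

Each queued packet: L/R = 55200/2100000000 = 0.0262857 ms.
14 queued → 0.368 ms.
Queuing delay = 0.368 ms.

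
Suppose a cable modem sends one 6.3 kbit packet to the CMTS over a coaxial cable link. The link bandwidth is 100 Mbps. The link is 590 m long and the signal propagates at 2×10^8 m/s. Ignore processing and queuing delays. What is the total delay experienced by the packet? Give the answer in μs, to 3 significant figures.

L = 6300 bits.
Transmission delay = L/R = 6300 / 100000000 = 63 μs.
Propagation delay = d/s = 590 m / 200000000 m/s = 2.95 μs.
Total = 66.0 μs.

66.0 μs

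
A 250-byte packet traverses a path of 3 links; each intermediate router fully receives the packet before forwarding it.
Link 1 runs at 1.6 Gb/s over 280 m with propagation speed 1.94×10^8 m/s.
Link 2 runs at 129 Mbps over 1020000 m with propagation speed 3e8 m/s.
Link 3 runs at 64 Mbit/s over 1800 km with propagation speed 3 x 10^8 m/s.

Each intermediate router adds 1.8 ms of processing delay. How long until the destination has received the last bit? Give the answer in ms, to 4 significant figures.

13.05 ms

L = 250 × 8 = 2000 bits.
Transmission delays (L/R per hop): 0.00125, 0.0155039, 0.03125 ms; sum = 0.0480039 ms.
Propagation delays (d/s per hop): 0.0014433, 3.4, 6 ms; sum = 9.40144 ms.
Processing at 2 router(s): 2 × 1.8 ms = 3.6 ms.
End-to-end = 13.05 ms.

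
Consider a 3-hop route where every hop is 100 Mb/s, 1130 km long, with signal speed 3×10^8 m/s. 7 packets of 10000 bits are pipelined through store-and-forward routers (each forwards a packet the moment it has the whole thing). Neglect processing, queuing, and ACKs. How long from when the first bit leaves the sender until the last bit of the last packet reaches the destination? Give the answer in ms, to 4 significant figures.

Per-hop transmission t_tx = L/R = 10000/100000000 = 0.1 ms.
Per-hop propagation t_prop = 1130000/300000000 = 3.76667 ms.
Pipeline fill: first packet needs 3·t_tx to clear all hops; remaining 6 packets each add one t_tx.
Total = (3+7-1)·t_tx + 3·t_prop = 9·0.1 + 3·3.76667 = 12.20 ms.

12.20 ms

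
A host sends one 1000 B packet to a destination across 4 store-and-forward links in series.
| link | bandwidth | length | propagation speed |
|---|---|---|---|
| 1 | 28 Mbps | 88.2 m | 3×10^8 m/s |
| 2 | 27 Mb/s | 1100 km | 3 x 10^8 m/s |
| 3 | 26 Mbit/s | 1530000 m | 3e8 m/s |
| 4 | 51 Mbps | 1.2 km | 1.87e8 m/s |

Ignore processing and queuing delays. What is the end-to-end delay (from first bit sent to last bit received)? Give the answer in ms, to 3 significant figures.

L = 1000 × 8 = 8000 bits.
Transmission delays (L/R per hop): 0.285714, 0.296296, 0.307692, 0.156863 ms; sum = 1.04657 ms.
Propagation delays (d/s per hop): 0.000294, 3.66667, 5.1, 0.00641711 ms; sum = 8.77338 ms.
End-to-end = 9.82 ms.

9.82 ms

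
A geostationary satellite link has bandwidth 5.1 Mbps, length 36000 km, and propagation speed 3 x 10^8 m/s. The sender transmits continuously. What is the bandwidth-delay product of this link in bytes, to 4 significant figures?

Propagation delay = 36000000 / 300000000 = 0.12 s.
BDP = R × t_prop = 5100000 × 0.12 = 612000 bits.
In bytes: 612000/8 = 76500 bytes.

76500 bytes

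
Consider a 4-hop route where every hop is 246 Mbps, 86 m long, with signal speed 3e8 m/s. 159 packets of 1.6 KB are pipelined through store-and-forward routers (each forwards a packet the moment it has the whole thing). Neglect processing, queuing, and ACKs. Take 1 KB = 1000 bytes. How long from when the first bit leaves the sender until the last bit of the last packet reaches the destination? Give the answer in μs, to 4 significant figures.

Per-hop transmission t_tx = L/R = 12800/246000000 = 52.0325 μs.
Per-hop propagation t_prop = 86/300000000 = 0.286667 μs.
Pipeline fill: first packet needs 4·t_tx to clear all hops; remaining 158 packets each add one t_tx.
Total = (4+159-1)·t_tx + 4·t_prop = 162·52.0325 + 4·0.286667 = 8430 μs.

8430 μs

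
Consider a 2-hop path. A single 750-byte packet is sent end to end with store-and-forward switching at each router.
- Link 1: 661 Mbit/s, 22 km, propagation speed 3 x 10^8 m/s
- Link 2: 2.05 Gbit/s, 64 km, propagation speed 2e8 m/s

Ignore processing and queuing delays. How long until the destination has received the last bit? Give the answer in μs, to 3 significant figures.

L = 750 × 8 = 6000 bits.
Transmission delays (L/R per hop): 9.07716, 2.92683 μs; sum = 12.004 μs.
Propagation delays (d/s per hop): 73.3333, 320 μs; sum = 393.333 μs.
End-to-end = 405 μs.

405 μs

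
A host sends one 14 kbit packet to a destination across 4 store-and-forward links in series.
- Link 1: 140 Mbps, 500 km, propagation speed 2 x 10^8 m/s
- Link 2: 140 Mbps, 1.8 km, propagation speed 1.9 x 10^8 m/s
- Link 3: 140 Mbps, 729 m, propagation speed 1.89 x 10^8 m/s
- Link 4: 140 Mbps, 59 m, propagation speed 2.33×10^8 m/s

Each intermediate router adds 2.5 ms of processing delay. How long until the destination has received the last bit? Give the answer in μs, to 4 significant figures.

10410 μs

L = 14000 bits.
Transmission delay per hop = L/R = 14000/140000000 = 100 μs; 4 hops → 400 μs.
Propagation delays (d/s per hop): 2500, 9.47368, 3.85714, 0.253219 μs; sum = 2513.58 μs.
Processing at 3 router(s): 3 × 2.5 ms = 7500 μs.
End-to-end = 10410 μs.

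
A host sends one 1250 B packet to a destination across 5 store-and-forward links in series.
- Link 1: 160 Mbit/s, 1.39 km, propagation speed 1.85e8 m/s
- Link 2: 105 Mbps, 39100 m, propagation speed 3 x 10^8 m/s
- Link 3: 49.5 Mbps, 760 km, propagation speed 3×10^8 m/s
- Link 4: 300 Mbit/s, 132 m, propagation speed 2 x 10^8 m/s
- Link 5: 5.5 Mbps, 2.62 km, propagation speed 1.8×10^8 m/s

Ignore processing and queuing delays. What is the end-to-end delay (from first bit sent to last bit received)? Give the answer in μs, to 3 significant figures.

L = 1250 × 8 = 10000 bits.
Transmission delays (L/R per hop): 62.5, 95.2381, 202.02, 33.3333, 1818.18 μs; sum = 2211.27 μs.
Propagation delays (d/s per hop): 7.51351, 130.333, 2533.33, 0.66, 14.5556 μs; sum = 2686.4 μs.
End-to-end = 4900 μs.

4900 μs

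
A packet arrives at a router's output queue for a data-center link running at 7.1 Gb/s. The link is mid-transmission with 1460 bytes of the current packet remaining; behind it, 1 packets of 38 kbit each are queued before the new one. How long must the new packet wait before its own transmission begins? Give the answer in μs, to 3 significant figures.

7.00 μs

Each queued packet: L/R = 38000/7100000000 = 5.35211 μs.
1 queued → 5.35211 μs.
Plus remaining 11680 bits of current packet: 1.64507 μs.
Queuing delay = 7.00 μs.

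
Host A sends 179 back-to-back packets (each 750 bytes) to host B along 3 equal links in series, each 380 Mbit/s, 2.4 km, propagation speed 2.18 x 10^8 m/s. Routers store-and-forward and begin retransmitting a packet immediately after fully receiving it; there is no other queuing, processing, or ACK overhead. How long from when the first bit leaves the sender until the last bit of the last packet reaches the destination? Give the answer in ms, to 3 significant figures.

2.89 ms

Per-hop transmission t_tx = L/R = 6000/380000000 = 0.0157895 ms.
Per-hop propagation t_prop = 2400/2.18e+08 = 0.0110092 ms.
Pipeline fill: first packet needs 3·t_tx to clear all hops; remaining 178 packets each add one t_tx.
Total = (3+179-1)·t_tx + 3·t_prop = 181·0.0157895 + 3·0.0110092 = 2.89 ms.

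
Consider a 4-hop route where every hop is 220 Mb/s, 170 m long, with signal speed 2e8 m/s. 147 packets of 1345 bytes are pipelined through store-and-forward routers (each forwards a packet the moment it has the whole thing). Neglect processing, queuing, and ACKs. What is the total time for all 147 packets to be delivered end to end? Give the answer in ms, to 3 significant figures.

7.34 ms

Per-hop transmission t_tx = L/R = 10760/220000000 = 0.0489091 ms.
Per-hop propagation t_prop = 170/200000000 = 0.00085 ms.
Pipeline fill: first packet needs 4·t_tx to clear all hops; remaining 146 packets each add one t_tx.
Total = (4+147-1)·t_tx + 4·t_prop = 150·0.0489091 + 4·0.00085 = 7.34 ms.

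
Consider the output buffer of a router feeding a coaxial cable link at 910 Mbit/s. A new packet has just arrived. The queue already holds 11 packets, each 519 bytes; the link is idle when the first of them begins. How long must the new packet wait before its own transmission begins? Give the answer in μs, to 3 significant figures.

50.2 μs

Each queued packet: L/R = 4152/910000000 = 4.56264 μs.
11 queued → 50.189 μs.
Queuing delay = 50.2 μs.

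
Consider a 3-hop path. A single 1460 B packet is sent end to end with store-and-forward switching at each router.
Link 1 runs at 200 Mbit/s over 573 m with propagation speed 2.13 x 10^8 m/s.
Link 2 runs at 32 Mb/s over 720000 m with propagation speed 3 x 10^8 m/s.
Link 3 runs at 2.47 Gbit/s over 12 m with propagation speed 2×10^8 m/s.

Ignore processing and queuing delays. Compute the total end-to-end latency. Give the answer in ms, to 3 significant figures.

2.83 ms

L = 1460 × 8 = 11680 bits.
Transmission delays (L/R per hop): 0.0584, 0.365, 0.00472874 ms; sum = 0.428129 ms.
Propagation delays (d/s per hop): 0.00269014, 2.4, 6e-05 ms; sum = 2.40275 ms.
End-to-end = 2.83 ms.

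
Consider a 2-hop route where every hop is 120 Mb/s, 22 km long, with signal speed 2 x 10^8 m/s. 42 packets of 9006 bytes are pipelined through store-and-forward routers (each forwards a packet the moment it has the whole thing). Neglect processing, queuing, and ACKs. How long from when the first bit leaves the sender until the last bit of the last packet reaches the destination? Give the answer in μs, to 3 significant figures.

Per-hop transmission t_tx = L/R = 72048/120000000 = 600.4 μs.
Per-hop propagation t_prop = 22000/200000000 = 110 μs.
Pipeline fill: first packet needs 2·t_tx to clear all hops; remaining 41 packets each add one t_tx.
Total = (2+42-1)·t_tx + 2·t_prop = 43·600.4 + 2·110 = 26000 μs.

26000 μs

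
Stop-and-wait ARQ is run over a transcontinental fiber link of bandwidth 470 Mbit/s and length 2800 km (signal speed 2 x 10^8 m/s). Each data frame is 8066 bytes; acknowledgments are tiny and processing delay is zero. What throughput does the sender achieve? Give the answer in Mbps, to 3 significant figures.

2.29 Mbps

t_tx = L/R = 64528/470000000 = 0.000137294 s.
t_prop = 2800000/200000000 = 0.014 s; RTT = 0.028 s.
Cycle = t_tx + RTT = 0.0281373 s.
Throughput = L / cycle = 64528 / 0.0281373 = 2.29 Mbps.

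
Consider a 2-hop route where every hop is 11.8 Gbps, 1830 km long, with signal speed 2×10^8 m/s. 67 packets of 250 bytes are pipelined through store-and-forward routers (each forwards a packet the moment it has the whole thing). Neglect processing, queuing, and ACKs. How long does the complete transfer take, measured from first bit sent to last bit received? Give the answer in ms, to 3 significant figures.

18.3 ms

Per-hop transmission t_tx = L/R = 2000/11800000000 = 0.000169492 ms.
Per-hop propagation t_prop = 1830000/200000000 = 9.15 ms.
Pipeline fill: first packet needs 2·t_tx to clear all hops; remaining 66 packets each add one t_tx.
Total = (2+67-1)·t_tx + 2·t_prop = 68·0.000169492 + 2·9.15 = 18.3 ms.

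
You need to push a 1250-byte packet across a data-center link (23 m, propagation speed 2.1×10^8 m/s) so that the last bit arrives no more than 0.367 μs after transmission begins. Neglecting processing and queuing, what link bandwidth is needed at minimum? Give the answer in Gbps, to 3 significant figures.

L = 10000 bits.
Propagation delay = 23 / 210000000 = 0.109524 μs.
Transmission budget = 0.367 − 0.109524 = 0.257476 μs.
R ≥ L / t_tx = 10000 bits / 2.57476e-07 s = 38.8 Gbps.

38.8 Gbps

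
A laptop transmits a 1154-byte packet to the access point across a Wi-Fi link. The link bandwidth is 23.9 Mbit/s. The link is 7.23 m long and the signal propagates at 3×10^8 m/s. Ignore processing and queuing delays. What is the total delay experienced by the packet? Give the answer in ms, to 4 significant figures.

L = 1154 × 8 = 9232 bits.
Transmission delay = L/R = 9232 / 23900000 = 0.386276 ms.
Propagation delay = d/s = 7.23 m / 300000000 m/s = 2.41e-05 ms.
Total = 0.3863 ms.

0.3863 ms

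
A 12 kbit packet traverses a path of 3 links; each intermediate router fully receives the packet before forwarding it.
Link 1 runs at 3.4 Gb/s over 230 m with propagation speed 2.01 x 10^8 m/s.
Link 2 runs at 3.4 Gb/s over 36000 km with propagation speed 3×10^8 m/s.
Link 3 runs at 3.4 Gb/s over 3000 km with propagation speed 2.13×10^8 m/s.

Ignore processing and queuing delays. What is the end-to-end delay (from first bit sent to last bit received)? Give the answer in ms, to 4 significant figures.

L = 12000 bits.
Transmission delay per hop = L/R = 12000/3400000000 = 0.00352941 ms; 3 hops → 0.0105882 ms.
Propagation delays (d/s per hop): 0.00114428, 120, 14.0845 ms; sum = 134.086 ms.
End-to-end = 134.1 ms.

134.1 ms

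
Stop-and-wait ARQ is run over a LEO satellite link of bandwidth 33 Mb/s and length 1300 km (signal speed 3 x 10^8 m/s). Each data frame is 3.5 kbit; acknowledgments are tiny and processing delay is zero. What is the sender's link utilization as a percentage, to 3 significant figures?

1.21 %

t_tx = L/R = 3500/33000000 = 0.000106061 s.
t_prop = 1300000/300000000 = 0.00433333 s; RTT = 0.00866667 s.
Cycle = t_tx + RTT = 0.00877273 s.
Utilization = t_tx / cycle = 0.000106061/0.00877273 = 1.21 %.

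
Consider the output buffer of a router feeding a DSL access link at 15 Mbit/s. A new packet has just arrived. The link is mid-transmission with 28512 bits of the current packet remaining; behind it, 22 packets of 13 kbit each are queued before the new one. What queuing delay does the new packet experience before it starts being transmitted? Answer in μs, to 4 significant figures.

Each queued packet: L/R = 13000/15000000 = 866.667 μs.
22 queued → 19066.7 μs.
Plus remaining 28512 bits of current packet: 1900.8 μs.
Queuing delay = 20970 μs.

20970 μs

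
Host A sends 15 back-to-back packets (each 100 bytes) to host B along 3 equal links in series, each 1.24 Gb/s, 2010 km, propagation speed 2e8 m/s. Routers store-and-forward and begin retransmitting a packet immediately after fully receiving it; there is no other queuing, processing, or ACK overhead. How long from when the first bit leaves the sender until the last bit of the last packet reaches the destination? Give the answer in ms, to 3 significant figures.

Per-hop transmission t_tx = L/R = 800/1240000000 = 0.000645161 ms.
Per-hop propagation t_prop = 2010000/200000000 = 10.05 ms.
Pipeline fill: first packet needs 3·t_tx to clear all hops; remaining 14 packets each add one t_tx.
Total = (3+15-1)·t_tx + 3·t_prop = 17·0.000645161 + 3·10.05 = 30.2 ms.

30.2 ms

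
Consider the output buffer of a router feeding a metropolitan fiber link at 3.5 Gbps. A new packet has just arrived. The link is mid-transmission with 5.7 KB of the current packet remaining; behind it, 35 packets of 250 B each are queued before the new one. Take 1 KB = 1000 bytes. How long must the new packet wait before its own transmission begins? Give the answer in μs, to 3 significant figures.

Each queued packet: L/R = 2000/3500000000 = 0.571429 μs.
35 queued → 20 μs.
Plus remaining 45600 bits of current packet: 13.0286 μs.
Queuing delay = 33.0 μs.

33.0 μs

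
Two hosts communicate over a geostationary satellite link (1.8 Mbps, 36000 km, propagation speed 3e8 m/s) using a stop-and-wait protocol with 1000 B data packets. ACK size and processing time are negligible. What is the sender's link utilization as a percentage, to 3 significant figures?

t_tx = L/R = 8000/1800000 = 0.00444444 s.
t_prop = 36000000/300000000 = 0.12 s; RTT = 0.24 s.
Cycle = t_tx + RTT = 0.244444 s.
Utilization = t_tx / cycle = 0.00444444/0.244444 = 1.82 %.

1.82 %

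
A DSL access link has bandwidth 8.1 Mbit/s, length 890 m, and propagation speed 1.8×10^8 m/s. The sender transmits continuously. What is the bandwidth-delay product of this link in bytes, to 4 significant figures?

Propagation delay = 890 / 180000000 = 4.94444e-06 s.
BDP = R × t_prop = 8100000 × 4.94444e-06 = 40.05 bits.
In bytes: 40.05/8 = 5.006 bytes.

5.006 bytes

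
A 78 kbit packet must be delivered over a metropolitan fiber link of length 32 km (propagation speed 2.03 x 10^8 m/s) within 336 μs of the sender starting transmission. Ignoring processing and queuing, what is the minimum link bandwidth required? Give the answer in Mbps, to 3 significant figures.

437 Mbps

Propagation delay = 32000 / 2.03e+08 = 157.635 μs.
Transmission budget = 336 − 157.635 = 178.365 μs.
R ≥ L / t_tx = 78000 bits / 0.000178365 s = 437 Mbps.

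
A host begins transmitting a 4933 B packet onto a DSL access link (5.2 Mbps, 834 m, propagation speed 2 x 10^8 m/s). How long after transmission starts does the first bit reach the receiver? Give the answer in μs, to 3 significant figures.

4.17 μs

First bit experiences only propagation delay: d/s = 834/200000000 = 4.17 μs.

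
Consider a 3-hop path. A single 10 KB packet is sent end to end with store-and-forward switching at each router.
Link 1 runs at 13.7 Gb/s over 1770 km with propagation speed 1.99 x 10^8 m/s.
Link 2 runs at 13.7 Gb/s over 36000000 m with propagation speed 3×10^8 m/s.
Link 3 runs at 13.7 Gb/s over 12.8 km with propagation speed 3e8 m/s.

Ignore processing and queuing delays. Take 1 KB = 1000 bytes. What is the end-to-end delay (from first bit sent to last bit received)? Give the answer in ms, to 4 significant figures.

129.0 ms

L = 80000 bits.
Transmission delay per hop = L/R = 80000/13700000000 = 0.00583942 ms; 3 hops → 0.0175182 ms.
Propagation delays (d/s per hop): 8.89447, 120, 0.0426667 ms; sum = 128.937 ms.
End-to-end = 129.0 ms.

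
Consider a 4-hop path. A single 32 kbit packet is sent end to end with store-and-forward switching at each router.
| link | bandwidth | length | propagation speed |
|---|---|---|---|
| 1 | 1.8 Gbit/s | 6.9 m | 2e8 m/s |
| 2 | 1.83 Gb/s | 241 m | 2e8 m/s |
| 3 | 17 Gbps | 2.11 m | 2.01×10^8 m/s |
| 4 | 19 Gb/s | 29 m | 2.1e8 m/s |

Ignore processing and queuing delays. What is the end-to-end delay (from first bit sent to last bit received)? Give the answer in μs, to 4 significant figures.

L = 32000 bits.
Transmission delays (L/R per hop): 17.7778, 17.4863, 1.88235, 1.68421 μs; sum = 38.8307 μs.
Propagation delays (d/s per hop): 0.0345, 1.205, 0.0104975, 0.138095 μs; sum = 1.38809 μs.
End-to-end = 40.22 μs.

40.22 μs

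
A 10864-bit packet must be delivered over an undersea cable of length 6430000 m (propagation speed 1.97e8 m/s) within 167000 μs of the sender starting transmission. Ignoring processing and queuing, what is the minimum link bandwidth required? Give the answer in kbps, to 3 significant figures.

80.9 kbps

Propagation delay = 6430000 / 197000000 = 32639.6 μs.
Transmission budget = 167000 − 32639.6 = 134360 μs.
R ≥ L / t_tx = 10864 bits / 0.13436 s = 80.9 kbps.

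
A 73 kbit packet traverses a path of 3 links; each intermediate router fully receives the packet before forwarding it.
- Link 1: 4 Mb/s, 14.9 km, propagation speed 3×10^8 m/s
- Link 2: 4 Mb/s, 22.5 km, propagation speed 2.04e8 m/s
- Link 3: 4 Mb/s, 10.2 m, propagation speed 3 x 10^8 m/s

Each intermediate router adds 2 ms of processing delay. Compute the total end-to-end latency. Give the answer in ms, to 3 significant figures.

58.9 ms

L = 73000 bits.
Transmission delay per hop = L/R = 73000/4000000 = 18.25 ms; 3 hops → 54.75 ms.
Propagation delays (d/s per hop): 0.0496667, 0.110294, 3.4e-05 ms; sum = 0.159995 ms.
Processing at 2 router(s): 2 × 2 ms = 4 ms.
End-to-end = 58.9 ms.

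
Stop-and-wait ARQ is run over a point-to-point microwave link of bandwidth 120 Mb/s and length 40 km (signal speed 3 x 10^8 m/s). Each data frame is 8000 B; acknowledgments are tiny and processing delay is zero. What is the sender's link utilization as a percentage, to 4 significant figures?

66.67 %

t_tx = L/R = 64000/120000000 = 0.000533333 s.
t_prop = 40000/300000000 = 0.000133333 s; RTT = 0.000266667 s.
Cycle = t_tx + RTT = 0.0008 s.
Utilization = t_tx / cycle = 0.000533333/0.0008 = 66.67 %.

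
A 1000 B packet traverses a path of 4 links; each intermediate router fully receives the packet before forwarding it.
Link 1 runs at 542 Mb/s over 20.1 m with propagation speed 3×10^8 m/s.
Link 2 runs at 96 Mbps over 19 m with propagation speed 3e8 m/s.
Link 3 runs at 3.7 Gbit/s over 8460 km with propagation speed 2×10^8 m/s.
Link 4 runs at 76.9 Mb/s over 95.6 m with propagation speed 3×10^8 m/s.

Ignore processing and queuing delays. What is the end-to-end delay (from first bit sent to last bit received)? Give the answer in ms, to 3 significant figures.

42.5 ms

L = 1000 × 8 = 8000 bits.
Transmission delays (L/R per hop): 0.0147601, 0.0833333, 0.00216216, 0.104031 ms; sum = 0.204287 ms.
Propagation delays (d/s per hop): 6.7e-05, 6.33333e-05, 42.3, 0.000318667 ms; sum = 42.3004 ms.
End-to-end = 42.5 ms.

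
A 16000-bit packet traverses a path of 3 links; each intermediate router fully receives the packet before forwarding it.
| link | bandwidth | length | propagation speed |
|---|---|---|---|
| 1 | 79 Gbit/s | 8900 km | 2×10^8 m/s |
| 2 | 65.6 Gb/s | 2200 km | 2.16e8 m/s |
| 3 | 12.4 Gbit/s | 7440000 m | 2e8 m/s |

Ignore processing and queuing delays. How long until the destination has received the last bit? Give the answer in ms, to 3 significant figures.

91.9 ms

Transmission delays (L/R per hop): 0.000202532, 0.000243902, 0.00129032 ms; sum = 0.00173676 ms.
Propagation delays (d/s per hop): 44.5, 10.1852, 37.2 ms; sum = 91.8852 ms.
End-to-end = 91.9 ms.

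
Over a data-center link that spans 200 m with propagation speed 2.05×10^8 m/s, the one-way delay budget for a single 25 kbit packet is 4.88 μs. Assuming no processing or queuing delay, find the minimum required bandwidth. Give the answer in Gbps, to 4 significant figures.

6.403 Gbps

Propagation delay = 200 / 2.05e+08 = 0.97561 μs.
Transmission budget = 4.88 − 0.97561 = 3.90439 μs.
R ≥ L / t_tx = 25000 bits / 3.90439e-06 s = 6.403 Gbps.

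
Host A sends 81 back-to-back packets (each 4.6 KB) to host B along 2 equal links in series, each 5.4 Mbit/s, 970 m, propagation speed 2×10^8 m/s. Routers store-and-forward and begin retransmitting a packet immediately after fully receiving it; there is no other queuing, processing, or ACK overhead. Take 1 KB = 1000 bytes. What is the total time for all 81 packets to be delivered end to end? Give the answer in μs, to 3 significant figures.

559000 μs

Per-hop transmission t_tx = L/R = 36800/5400000 = 6814.81 μs.
Per-hop propagation t_prop = 970/200000000 = 4.85 μs.
Pipeline fill: first packet needs 2·t_tx to clear all hops; remaining 80 packets each add one t_tx.
Total = (2+81-1)·t_tx + 2·t_prop = 82·6814.81 + 2·4.85 = 559000 μs.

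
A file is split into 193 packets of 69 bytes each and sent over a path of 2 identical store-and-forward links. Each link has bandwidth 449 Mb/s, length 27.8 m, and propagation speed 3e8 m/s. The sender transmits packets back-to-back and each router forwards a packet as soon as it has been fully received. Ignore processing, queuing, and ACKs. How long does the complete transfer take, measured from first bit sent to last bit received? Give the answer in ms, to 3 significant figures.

0.239 ms

Per-hop transmission t_tx = L/R = 552/449000000 = 0.0012294 ms.
Per-hop propagation t_prop = 27.8/300000000 = 9.26667e-05 ms.
Pipeline fill: first packet needs 2·t_tx to clear all hops; remaining 192 packets each add one t_tx.
Total = (2+193-1)·t_tx + 2·t_prop = 194·0.0012294 + 2·9.26667e-05 = 0.239 ms.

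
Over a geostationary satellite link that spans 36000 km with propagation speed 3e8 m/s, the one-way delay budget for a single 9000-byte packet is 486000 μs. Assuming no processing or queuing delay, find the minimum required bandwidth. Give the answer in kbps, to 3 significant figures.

197 kbps

L = 72000 bits.
Propagation delay = 36000000 / 300000000 = 120000 μs.
Transmission budget = 486000 − 120000 = 366000 μs.
R ≥ L / t_tx = 72000 bits / 0.366 s = 197 kbps.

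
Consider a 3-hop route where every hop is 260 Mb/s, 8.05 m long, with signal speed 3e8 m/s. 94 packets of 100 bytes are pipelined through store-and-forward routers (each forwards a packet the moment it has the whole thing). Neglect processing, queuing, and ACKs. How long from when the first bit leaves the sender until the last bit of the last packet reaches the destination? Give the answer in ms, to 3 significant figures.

Per-hop transmission t_tx = L/R = 800/260000000 = 0.00307692 ms.
Per-hop propagation t_prop = 8.05/300000000 = 2.68333e-05 ms.
Pipeline fill: first packet needs 3·t_tx to clear all hops; remaining 93 packets each add one t_tx.
Total = (3+94-1)·t_tx + 3·t_prop = 96·0.00307692 + 3·2.68333e-05 = 0.295 ms.

0.295 ms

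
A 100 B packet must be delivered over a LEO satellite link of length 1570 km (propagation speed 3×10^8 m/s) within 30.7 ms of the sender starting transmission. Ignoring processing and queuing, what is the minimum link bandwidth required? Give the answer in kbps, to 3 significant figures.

31.4 kbps

L = 800 bits.
Propagation delay = 1570000 / 300000000 = 5.23333 ms.
Transmission budget = 30.7 − 5.23333 = 25.4667 ms.
R ≥ L / t_tx = 800 bits / 0.0254667 s = 31.4 kbps.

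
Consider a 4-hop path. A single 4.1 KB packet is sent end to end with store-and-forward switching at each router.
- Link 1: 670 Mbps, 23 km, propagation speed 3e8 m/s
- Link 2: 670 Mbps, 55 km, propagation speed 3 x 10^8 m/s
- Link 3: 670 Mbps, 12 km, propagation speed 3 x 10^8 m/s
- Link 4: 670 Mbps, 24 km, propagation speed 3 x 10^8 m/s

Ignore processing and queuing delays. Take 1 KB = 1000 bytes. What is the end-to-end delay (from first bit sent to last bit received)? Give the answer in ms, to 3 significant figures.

L = 32800 bits.
Transmission delay per hop = L/R = 32800/670000000 = 0.0489552 ms; 4 hops → 0.195821 ms.
Propagation delays (d/s per hop): 0.0766667, 0.183333, 0.04, 0.08 ms; sum = 0.38 ms.
End-to-end = 0.576 ms.

0.576 ms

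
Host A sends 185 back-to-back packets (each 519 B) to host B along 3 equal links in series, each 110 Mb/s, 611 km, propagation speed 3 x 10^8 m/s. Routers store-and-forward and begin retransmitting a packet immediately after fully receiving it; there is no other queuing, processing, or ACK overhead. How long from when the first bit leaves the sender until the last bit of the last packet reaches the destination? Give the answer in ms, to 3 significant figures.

13.2 ms

Per-hop transmission t_tx = L/R = 4152/110000000 = 0.0377455 ms.
Per-hop propagation t_prop = 611000/300000000 = 2.03667 ms.
Pipeline fill: first packet needs 3·t_tx to clear all hops; remaining 184 packets each add one t_tx.
Total = (3+185-1)·t_tx + 3·t_prop = 187·0.0377455 + 3·2.03667 = 13.2 ms.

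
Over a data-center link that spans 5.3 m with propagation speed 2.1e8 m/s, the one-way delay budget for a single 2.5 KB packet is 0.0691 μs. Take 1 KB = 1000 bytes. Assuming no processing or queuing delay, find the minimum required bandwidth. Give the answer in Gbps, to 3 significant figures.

456 Gbps

L = 20000 bits.
Propagation delay = 5.3 / 210000000 = 0.0252381 μs.
Transmission budget = 0.0691 − 0.0252381 = 0.0438619 μs.
R ≥ L / t_tx = 20000 bits / 4.38619e-08 s = 456 Gbps.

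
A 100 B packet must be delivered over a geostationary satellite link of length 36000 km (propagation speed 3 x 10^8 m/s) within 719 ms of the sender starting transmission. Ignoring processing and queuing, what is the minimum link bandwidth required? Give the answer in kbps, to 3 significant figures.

L = 800 bits.
Propagation delay = 36000000 / 300000000 = 120 ms.
Transmission budget = 719 − 120 = 599 ms.
R ≥ L / t_tx = 800 bits / 0.599 s = 1.34 kbps.

1.34 kbps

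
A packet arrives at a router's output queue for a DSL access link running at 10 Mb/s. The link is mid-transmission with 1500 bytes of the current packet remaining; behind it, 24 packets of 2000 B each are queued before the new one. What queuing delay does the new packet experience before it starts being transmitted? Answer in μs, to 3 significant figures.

39600 μs

Each queued packet: L/R = 16000/10000000 = 1600 μs.
24 queued → 38400 μs.
Plus remaining 12000 bits of current packet: 1200 μs.
Queuing delay = 39600 μs.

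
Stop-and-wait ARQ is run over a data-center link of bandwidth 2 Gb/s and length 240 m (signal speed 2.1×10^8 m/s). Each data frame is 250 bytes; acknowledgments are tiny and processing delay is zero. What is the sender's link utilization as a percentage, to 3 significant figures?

t_tx = L/R = 2000/2000000000 = 1e-06 s.
t_prop = 240/210000000 = 1.14286e-06 s; RTT = 2.28571e-06 s.
Cycle = t_tx + RTT = 3.28571e-06 s.
Utilization = t_tx / cycle = 1e-06/3.28571e-06 = 30.4 %.

30.4 %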